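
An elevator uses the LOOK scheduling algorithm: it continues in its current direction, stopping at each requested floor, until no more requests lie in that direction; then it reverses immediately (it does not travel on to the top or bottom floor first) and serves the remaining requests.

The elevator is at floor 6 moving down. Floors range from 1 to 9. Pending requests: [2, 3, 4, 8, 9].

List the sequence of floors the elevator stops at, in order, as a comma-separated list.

Answer: 4, 3, 2, 8, 9

Derivation:
Current: 6, moving DOWN
Serve below first (descending): [4, 3, 2]
Then reverse, serve above (ascending): [8, 9]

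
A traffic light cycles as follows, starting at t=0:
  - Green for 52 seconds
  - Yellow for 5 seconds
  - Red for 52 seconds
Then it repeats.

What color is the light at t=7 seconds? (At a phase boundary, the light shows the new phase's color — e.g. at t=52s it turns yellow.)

Cycle length = 52 + 5 + 52 = 109s
t = 7, phase_t = 7 mod 109 = 7
7 < 52 (green end) → GREEN

Answer: green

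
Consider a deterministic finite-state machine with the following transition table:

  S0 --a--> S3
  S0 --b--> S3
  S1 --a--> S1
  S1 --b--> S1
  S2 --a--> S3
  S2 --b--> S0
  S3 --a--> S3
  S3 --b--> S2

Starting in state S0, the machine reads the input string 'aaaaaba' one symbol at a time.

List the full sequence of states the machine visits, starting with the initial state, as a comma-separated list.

Answer: S0, S3, S3, S3, S3, S3, S2, S3

Derivation:
Start: S0
  read 'a': S0 --a--> S3
  read 'a': S3 --a--> S3
  read 'a': S3 --a--> S3
  read 'a': S3 --a--> S3
  read 'a': S3 --a--> S3
  read 'b': S3 --b--> S2
  read 'a': S2 --a--> S3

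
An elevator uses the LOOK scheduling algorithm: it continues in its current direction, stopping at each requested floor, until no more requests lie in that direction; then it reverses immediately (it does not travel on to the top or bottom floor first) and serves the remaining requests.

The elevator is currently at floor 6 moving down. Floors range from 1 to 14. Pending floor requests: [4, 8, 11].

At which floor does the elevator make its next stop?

Answer: 4

Derivation:
Current floor: 6, direction: down
Requests above: [8, 11]
Requests below: [4]
Moving down and requests lie below → nearest below is max([4]) = 4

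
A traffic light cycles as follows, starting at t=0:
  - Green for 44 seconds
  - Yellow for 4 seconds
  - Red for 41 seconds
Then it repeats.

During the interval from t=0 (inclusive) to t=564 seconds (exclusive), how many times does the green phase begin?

Answer: 7

Derivation:
Cycle = 44+4+41 = 89s
green phase starts at t = k*89 + 0 for k=0,1,2,...
Need k*89+0 < 564 → k < 6.337
k ∈ {0, ..., 6} → 7 starts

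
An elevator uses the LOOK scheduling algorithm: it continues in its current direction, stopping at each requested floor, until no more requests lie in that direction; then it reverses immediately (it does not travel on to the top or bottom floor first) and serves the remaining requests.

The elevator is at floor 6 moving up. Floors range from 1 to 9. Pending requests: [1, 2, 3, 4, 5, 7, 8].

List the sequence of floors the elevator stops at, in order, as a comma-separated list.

Current: 6, moving UP
Serve above first (ascending): [7, 8]
Then reverse, serve below (descending): [5, 4, 3, 2, 1]

Answer: 7, 8, 5, 4, 3, 2, 1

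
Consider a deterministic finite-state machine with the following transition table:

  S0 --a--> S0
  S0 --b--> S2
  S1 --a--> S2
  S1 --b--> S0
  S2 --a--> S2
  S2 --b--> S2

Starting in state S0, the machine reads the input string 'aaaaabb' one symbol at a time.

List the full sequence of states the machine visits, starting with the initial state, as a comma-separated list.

Start: S0
  read 'a': S0 --a--> S0
  read 'a': S0 --a--> S0
  read 'a': S0 --a--> S0
  read 'a': S0 --a--> S0
  read 'a': S0 --a--> S0
  read 'b': S0 --b--> S2
  read 'b': S2 --b--> S2

Answer: S0, S0, S0, S0, S0, S0, S2, S2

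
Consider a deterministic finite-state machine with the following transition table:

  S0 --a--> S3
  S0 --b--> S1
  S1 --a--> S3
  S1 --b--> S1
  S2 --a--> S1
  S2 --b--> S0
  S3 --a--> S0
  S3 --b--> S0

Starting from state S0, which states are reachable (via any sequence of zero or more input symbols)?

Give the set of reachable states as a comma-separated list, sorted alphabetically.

Answer: S0, S1, S3

Derivation:
BFS from S0:
  visit S0: S0--a-->S3 (new), S0--b-->S1 (new)
  visit S3: S3--a-->S0 (seen), S3--b-->S0 (seen)
  visit S1: S1--a-->S3 (seen), S1--b-->S1 (seen)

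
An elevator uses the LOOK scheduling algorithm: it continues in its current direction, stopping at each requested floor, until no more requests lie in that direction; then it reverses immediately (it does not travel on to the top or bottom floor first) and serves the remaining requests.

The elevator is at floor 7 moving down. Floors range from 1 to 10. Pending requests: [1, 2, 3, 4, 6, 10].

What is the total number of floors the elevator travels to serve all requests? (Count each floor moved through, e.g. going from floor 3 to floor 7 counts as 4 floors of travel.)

Answer: 15

Derivation:
Start at floor 7 moving down, LOOK stop order: [6, 4, 3, 2, 1, 10]
  7 → 6: |6-7| = 1, total = 1
  6 → 4: |4-6| = 2, total = 3
  4 → 3: |3-4| = 1, total = 4
  3 → 2: |2-3| = 1, total = 5
  2 → 1: |1-2| = 1, total = 6
  1 → 10: |10-1| = 9, total = 15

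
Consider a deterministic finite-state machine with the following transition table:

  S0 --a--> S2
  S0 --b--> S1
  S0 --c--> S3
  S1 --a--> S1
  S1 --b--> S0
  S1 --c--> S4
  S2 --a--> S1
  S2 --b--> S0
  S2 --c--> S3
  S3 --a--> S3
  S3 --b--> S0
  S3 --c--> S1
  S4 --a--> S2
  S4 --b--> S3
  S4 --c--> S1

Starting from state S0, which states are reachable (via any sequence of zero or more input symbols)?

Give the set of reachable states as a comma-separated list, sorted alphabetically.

Answer: S0, S1, S2, S3, S4

Derivation:
BFS from S0:
  visit S0: S0--a-->S2 (new), S0--b-->S1 (new), S0--c-->S3 (new)
  visit S2: S2--a-->S1 (seen), S2--b-->S0 (seen), S2--c-->S3 (seen)
  visit S1: S1--a-->S1 (seen), S1--b-->S0 (seen), S1--c-->S4 (new)
  visit S3: S3--a-->S3 (seen), S3--b-->S0 (seen), S3--c-->S1 (seen)
  visit S4: S4--a-->S2 (seen), S4--b-->S3 (seen), S4--c-->S1 (seen)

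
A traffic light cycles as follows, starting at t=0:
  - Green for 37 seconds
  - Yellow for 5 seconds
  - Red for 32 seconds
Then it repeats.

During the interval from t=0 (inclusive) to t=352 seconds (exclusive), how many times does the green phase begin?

Answer: 5

Derivation:
Cycle = 37+5+32 = 74s
green phase starts at t = k*74 + 0 for k=0,1,2,...
Need k*74+0 < 352 → k < 4.757
k ∈ {0, ..., 4} → 5 starts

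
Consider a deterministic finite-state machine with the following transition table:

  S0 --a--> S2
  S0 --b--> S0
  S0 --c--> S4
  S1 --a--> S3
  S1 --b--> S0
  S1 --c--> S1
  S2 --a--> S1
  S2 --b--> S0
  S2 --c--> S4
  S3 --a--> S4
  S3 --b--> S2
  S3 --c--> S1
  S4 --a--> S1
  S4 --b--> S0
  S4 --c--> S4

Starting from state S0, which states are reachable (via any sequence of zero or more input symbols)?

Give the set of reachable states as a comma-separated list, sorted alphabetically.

Answer: S0, S1, S2, S3, S4

Derivation:
BFS from S0:
  visit S0: S0--a-->S2 (new), S0--b-->S0 (seen), S0--c-->S4 (new)
  visit S2: S2--a-->S1 (new), S2--b-->S0 (seen), S2--c-->S4 (seen)
  visit S4: S4--a-->S1 (seen), S4--b-->S0 (seen), S4--c-->S4 (seen)
  visit S1: S1--a-->S3 (new), S1--b-->S0 (seen), S1--c-->S1 (seen)
  visit S3: S3--a-->S4 (seen), S3--b-->S2 (seen), S3--c-->S1 (seen)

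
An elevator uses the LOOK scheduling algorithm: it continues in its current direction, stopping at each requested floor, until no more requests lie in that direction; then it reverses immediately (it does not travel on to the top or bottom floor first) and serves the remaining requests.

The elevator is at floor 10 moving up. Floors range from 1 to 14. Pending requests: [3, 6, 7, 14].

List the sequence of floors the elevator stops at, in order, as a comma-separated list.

Answer: 14, 7, 6, 3

Derivation:
Current: 10, moving UP
Serve above first (ascending): [14]
Then reverse, serve below (descending): [7, 6, 3]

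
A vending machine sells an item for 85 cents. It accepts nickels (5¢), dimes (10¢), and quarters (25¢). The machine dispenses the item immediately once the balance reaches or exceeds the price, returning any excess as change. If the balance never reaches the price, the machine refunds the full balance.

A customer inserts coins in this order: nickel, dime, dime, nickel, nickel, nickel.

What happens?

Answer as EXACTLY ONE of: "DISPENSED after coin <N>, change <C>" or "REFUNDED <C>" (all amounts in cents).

Price: 85¢
Coin 1 (nickel, 5¢): balance = 5¢
Coin 2 (dime, 10¢): balance = 15¢
Coin 3 (dime, 10¢): balance = 25¢
Coin 4 (nickel, 5¢): balance = 30¢
Coin 5 (nickel, 5¢): balance = 35¢
Coin 6 (nickel, 5¢): balance = 40¢
All coins inserted, balance 40¢ < price 85¢ → REFUND 40¢

Answer: REFUNDED 40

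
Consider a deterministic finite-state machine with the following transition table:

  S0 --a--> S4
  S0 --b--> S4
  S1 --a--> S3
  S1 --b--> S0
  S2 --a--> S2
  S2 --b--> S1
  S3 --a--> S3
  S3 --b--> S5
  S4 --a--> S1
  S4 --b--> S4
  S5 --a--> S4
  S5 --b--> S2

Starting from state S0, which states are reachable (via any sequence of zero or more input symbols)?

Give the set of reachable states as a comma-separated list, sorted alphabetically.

Answer: S0, S1, S2, S3, S4, S5

Derivation:
BFS from S0:
  visit S0: S0--a-->S4 (new), S0--b-->S4 (seen)
  visit S4: S4--a-->S1 (new), S4--b-->S4 (seen)
  visit S1: S1--a-->S3 (new), S1--b-->S0 (seen)
  visit S3: S3--a-->S3 (seen), S3--b-->S5 (new)
  visit S5: S5--a-->S4 (seen), S5--b-->S2 (new)
  visit S2: S2--a-->S2 (seen), S2--b-->S1 (seen)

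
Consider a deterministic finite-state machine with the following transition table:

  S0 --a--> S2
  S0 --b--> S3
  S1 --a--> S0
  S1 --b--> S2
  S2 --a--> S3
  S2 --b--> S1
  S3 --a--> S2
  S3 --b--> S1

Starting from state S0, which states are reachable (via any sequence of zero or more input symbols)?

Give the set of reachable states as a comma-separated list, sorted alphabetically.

Answer: S0, S1, S2, S3

Derivation:
BFS from S0:
  visit S0: S0--a-->S2 (new), S0--b-->S3 (new)
  visit S2: S2--a-->S3 (seen), S2--b-->S1 (new)
  visit S3: S3--a-->S2 (seen), S3--b-->S1 (seen)
  visit S1: S1--a-->S0 (seen), S1--b-->S2 (seen)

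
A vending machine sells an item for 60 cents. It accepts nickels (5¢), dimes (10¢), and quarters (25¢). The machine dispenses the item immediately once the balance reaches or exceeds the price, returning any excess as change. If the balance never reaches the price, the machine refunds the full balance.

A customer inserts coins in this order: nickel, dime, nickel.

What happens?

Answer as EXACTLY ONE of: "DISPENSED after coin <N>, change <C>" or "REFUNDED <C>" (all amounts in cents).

Answer: REFUNDED 20

Derivation:
Price: 60¢
Coin 1 (nickel, 5¢): balance = 5¢
Coin 2 (dime, 10¢): balance = 15¢
Coin 3 (nickel, 5¢): balance = 20¢
All coins inserted, balance 20¢ < price 60¢ → REFUND 20¢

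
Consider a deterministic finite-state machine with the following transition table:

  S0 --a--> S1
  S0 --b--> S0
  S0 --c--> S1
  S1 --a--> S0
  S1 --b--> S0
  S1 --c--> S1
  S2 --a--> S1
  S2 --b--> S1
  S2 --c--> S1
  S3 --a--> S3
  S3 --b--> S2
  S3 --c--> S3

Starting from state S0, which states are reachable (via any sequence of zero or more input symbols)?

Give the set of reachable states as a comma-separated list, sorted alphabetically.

Answer: S0, S1

Derivation:
BFS from S0:
  visit S0: S0--a-->S1 (new), S0--b-->S0 (seen), S0--c-->S1 (seen)
  visit S1: S1--a-->S0 (seen), S1--b-->S0 (seen), S1--c-->S1 (seen)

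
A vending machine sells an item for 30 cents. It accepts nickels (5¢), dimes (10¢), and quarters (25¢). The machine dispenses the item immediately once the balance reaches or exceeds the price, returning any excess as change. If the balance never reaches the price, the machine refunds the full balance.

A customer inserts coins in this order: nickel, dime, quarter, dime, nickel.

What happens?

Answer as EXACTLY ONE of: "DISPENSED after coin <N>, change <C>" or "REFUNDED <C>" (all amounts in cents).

Answer: DISPENSED after coin 3, change 10

Derivation:
Price: 30¢
Coin 1 (nickel, 5¢): balance = 5¢
Coin 2 (dime, 10¢): balance = 15¢
Coin 3 (quarter, 25¢): balance = 40¢
  → balance >= price → DISPENSE, change = 40 - 30 = 10¢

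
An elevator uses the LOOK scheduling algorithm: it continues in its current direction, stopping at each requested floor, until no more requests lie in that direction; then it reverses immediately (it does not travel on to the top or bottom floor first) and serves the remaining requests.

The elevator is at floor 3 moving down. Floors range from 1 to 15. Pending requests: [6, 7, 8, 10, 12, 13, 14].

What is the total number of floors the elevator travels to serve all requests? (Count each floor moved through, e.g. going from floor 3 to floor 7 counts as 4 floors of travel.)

Answer: 11

Derivation:
Start at floor 3 moving down, LOOK stop order: [6, 7, 8, 10, 12, 13, 14]
  3 → 6: |6-3| = 3, total = 3
  6 → 7: |7-6| = 1, total = 4
  7 → 8: |8-7| = 1, total = 5
  8 → 10: |10-8| = 2, total = 7
  10 → 12: |12-10| = 2, total = 9
  12 → 13: |13-12| = 1, total = 10
  13 → 14: |14-13| = 1, total = 11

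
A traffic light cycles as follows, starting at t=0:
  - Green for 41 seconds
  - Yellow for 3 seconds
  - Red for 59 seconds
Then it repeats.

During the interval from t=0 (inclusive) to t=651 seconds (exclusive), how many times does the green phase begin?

Cycle = 41+3+59 = 103s
green phase starts at t = k*103 + 0 for k=0,1,2,...
Need k*103+0 < 651 → k < 6.320
k ∈ {0, ..., 6} → 7 starts

Answer: 7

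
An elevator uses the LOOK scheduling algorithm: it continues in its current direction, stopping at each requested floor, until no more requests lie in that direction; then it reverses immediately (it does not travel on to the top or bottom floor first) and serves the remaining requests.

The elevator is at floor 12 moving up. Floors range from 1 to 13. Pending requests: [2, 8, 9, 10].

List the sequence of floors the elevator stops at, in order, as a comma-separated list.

Answer: 10, 9, 8, 2

Derivation:
Current: 12, moving UP
Serve above first (ascending): []
Then reverse, serve below (descending): [10, 9, 8, 2]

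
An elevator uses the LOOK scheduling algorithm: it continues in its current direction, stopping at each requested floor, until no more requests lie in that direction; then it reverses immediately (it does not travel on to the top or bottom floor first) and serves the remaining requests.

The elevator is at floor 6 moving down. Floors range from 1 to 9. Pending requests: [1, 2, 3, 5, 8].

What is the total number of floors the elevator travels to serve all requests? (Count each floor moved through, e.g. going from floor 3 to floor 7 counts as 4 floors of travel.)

Start at floor 6 moving down, LOOK stop order: [5, 3, 2, 1, 8]
  6 → 5: |5-6| = 1, total = 1
  5 → 3: |3-5| = 2, total = 3
  3 → 2: |2-3| = 1, total = 4
  2 → 1: |1-2| = 1, total = 5
  1 → 8: |8-1| = 7, total = 12

Answer: 12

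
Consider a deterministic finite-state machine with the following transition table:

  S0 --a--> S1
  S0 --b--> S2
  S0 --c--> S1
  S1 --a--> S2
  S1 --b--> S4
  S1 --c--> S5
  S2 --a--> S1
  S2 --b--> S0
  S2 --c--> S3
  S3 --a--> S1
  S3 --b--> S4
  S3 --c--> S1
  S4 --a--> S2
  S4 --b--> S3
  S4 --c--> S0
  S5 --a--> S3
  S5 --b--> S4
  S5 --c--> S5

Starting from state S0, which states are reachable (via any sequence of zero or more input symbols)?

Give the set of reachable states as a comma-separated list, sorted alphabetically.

Answer: S0, S1, S2, S3, S4, S5

Derivation:
BFS from S0:
  visit S0: S0--a-->S1 (new), S0--b-->S2 (new), S0--c-->S1 (seen)
  visit S1: S1--a-->S2 (seen), S1--b-->S4 (new), S1--c-->S5 (new)
  visit S2: S2--a-->S1 (seen), S2--b-->S0 (seen), S2--c-->S3 (new)
  visit S4: S4--a-->S2 (seen), S4--b-->S3 (seen), S4--c-->S0 (seen)
  visit S5: S5--a-->S3 (seen), S5--b-->S4 (seen), S5--c-->S5 (seen)
  visit S3: S3--a-->S1 (seen), S3--b-->S4 (seen), S3--c-->S1 (seen)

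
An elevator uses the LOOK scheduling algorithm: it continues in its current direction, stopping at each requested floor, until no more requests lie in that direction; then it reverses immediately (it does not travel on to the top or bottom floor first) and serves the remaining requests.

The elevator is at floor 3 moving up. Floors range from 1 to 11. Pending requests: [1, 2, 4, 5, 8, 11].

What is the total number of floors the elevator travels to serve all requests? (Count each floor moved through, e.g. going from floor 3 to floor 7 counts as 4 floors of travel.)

Answer: 18

Derivation:
Start at floor 3 moving up, LOOK stop order: [4, 5, 8, 11, 2, 1]
  3 → 4: |4-3| = 1, total = 1
  4 → 5: |5-4| = 1, total = 2
  5 → 8: |8-5| = 3, total = 5
  8 → 11: |11-8| = 3, total = 8
  11 → 2: |2-11| = 9, total = 17
  2 → 1: |1-2| = 1, total = 18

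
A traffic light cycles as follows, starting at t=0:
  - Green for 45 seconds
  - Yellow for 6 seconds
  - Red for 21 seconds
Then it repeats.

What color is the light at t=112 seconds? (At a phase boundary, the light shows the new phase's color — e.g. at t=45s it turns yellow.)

Cycle length = 45 + 6 + 21 = 72s
t = 112, phase_t = 112 mod 72 = 40
40 < 45 (green end) → GREEN

Answer: green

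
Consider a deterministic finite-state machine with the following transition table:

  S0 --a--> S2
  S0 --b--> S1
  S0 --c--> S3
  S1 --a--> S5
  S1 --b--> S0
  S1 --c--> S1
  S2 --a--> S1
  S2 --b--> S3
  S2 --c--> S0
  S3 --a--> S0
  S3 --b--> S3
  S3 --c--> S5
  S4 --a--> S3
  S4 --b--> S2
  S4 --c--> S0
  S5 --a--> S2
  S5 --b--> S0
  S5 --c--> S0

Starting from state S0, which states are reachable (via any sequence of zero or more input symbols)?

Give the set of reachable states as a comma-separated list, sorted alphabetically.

Answer: S0, S1, S2, S3, S5

Derivation:
BFS from S0:
  visit S0: S0--a-->S2 (new), S0--b-->S1 (new), S0--c-->S3 (new)
  visit S2: S2--a-->S1 (seen), S2--b-->S3 (seen), S2--c-->S0 (seen)
  visit S1: S1--a-->S5 (new), S1--b-->S0 (seen), S1--c-->S1 (seen)
  visit S3: S3--a-->S0 (seen), S3--b-->S3 (seen), S3--c-->S5 (seen)
  visit S5: S5--a-->S2 (seen), S5--b-->S0 (seen), S5--c-->S0 (seen)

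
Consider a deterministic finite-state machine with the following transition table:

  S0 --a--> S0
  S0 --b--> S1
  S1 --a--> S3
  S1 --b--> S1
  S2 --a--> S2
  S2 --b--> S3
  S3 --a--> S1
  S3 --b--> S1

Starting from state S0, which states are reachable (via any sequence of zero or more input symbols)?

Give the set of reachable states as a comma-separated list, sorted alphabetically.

BFS from S0:
  visit S0: S0--a-->S0 (seen), S0--b-->S1 (new)
  visit S1: S1--a-->S3 (new), S1--b-->S1 (seen)
  visit S3: S3--a-->S1 (seen), S3--b-->S1 (seen)

Answer: S0, S1, S3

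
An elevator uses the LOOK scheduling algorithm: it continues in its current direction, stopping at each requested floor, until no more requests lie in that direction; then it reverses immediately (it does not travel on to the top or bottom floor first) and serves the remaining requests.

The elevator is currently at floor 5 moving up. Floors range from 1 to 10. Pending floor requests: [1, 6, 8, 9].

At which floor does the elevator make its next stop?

Current floor: 5, direction: up
Requests above: [6, 8, 9]
Requests below: [1]
Moving up and requests lie above → nearest above is min([6, 8, 9]) = 6

Answer: 6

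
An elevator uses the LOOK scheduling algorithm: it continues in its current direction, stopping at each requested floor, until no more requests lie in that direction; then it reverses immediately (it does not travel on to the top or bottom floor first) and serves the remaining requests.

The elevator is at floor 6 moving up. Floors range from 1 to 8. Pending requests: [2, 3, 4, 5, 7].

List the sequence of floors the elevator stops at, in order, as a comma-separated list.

Current: 6, moving UP
Serve above first (ascending): [7]
Then reverse, serve below (descending): [5, 4, 3, 2]

Answer: 7, 5, 4, 3, 2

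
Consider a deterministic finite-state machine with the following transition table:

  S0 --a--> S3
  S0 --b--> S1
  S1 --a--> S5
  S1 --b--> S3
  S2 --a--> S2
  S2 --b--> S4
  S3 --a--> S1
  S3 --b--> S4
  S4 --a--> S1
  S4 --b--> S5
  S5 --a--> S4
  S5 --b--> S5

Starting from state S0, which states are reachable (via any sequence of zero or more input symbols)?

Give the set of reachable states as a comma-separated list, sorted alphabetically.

BFS from S0:
  visit S0: S0--a-->S3 (new), S0--b-->S1 (new)
  visit S3: S3--a-->S1 (seen), S3--b-->S4 (new)
  visit S1: S1--a-->S5 (new), S1--b-->S3 (seen)
  visit S4: S4--a-->S1 (seen), S4--b-->S5 (seen)
  visit S5: S5--a-->S4 (seen), S5--b-->S5 (seen)

Answer: S0, S1, S3, S4, S5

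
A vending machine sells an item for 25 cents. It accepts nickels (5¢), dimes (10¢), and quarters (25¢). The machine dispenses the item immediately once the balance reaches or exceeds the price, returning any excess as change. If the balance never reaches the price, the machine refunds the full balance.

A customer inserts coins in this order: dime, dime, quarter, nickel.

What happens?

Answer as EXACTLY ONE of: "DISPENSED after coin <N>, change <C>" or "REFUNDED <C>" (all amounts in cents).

Price: 25¢
Coin 1 (dime, 10¢): balance = 10¢
Coin 2 (dime, 10¢): balance = 20¢
Coin 3 (quarter, 25¢): balance = 45¢
  → balance >= price → DISPENSE, change = 45 - 25 = 20¢

Answer: DISPENSED after coin 3, change 20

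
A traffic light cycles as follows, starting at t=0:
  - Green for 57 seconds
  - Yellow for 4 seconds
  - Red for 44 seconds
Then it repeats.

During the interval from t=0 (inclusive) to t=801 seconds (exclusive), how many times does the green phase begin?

Cycle = 57+4+44 = 105s
green phase starts at t = k*105 + 0 for k=0,1,2,...
Need k*105+0 < 801 → k < 7.629
k ∈ {0, ..., 7} → 8 starts

Answer: 8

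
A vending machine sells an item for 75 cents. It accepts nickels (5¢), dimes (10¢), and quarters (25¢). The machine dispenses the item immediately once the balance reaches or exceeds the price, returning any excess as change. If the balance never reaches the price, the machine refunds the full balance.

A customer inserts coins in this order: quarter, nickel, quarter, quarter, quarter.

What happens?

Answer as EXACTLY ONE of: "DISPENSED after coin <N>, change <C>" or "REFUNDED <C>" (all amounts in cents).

Answer: DISPENSED after coin 4, change 5

Derivation:
Price: 75¢
Coin 1 (quarter, 25¢): balance = 25¢
Coin 2 (nickel, 5¢): balance = 30¢
Coin 3 (quarter, 25¢): balance = 55¢
Coin 4 (quarter, 25¢): balance = 80¢
  → balance >= price → DISPENSE, change = 80 - 75 = 5¢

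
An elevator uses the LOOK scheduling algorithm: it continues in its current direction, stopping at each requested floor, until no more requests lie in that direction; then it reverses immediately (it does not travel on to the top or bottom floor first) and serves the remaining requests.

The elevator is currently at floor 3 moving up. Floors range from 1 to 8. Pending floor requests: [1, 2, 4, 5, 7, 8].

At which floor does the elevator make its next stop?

Answer: 4

Derivation:
Current floor: 3, direction: up
Requests above: [4, 5, 7, 8]
Requests below: [1, 2]
Moving up and requests lie above → nearest above is min([4, 5, 7, 8]) = 4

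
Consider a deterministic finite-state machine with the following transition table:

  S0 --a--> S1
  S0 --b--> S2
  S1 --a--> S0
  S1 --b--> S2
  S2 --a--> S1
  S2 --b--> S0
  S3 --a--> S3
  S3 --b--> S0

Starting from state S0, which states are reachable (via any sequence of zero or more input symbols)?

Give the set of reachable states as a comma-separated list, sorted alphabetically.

Answer: S0, S1, S2

Derivation:
BFS from S0:
  visit S0: S0--a-->S1 (new), S0--b-->S2 (new)
  visit S1: S1--a-->S0 (seen), S1--b-->S2 (seen)
  visit S2: S2--a-->S1 (seen), S2--b-->S0 (seen)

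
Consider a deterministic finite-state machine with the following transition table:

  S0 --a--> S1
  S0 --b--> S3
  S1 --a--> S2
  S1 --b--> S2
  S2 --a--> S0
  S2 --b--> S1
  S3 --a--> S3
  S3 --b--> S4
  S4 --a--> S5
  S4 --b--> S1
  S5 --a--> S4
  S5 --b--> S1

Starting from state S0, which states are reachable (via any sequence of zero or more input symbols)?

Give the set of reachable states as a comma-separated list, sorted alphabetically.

BFS from S0:
  visit S0: S0--a-->S1 (new), S0--b-->S3 (new)
  visit S1: S1--a-->S2 (new), S1--b-->S2 (seen)
  visit S3: S3--a-->S3 (seen), S3--b-->S4 (new)
  visit S2: S2--a-->S0 (seen), S2--b-->S1 (seen)
  visit S4: S4--a-->S5 (new), S4--b-->S1 (seen)
  visit S5: S5--a-->S4 (seen), S5--b-->S1 (seen)

Answer: S0, S1, S2, S3, S4, S5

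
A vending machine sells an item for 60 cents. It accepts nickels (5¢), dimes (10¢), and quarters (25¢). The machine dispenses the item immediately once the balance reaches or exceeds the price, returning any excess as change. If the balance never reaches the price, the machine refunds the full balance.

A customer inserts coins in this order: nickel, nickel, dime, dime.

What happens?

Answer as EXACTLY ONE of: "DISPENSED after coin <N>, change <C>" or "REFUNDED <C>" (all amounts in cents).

Answer: REFUNDED 30

Derivation:
Price: 60¢
Coin 1 (nickel, 5¢): balance = 5¢
Coin 2 (nickel, 5¢): balance = 10¢
Coin 3 (dime, 10¢): balance = 20¢
Coin 4 (dime, 10¢): balance = 30¢
All coins inserted, balance 30¢ < price 60¢ → REFUND 30¢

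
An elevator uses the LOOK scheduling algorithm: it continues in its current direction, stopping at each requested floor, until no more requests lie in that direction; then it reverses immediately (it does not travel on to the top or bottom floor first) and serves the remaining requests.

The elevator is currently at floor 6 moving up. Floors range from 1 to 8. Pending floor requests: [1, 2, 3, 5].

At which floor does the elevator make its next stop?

Answer: 5

Derivation:
Current floor: 6, direction: up
Requests above: []
Requests below: [1, 2, 3, 5]
Moving up but no requests above → reverse; nearest below is max([1, 2, 3, 5]) = 5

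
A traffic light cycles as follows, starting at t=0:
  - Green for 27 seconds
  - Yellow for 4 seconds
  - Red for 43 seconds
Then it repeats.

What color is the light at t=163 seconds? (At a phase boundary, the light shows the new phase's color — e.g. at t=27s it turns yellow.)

Answer: green

Derivation:
Cycle length = 27 + 4 + 43 = 74s
t = 163, phase_t = 163 mod 74 = 15
15 < 27 (green end) → GREEN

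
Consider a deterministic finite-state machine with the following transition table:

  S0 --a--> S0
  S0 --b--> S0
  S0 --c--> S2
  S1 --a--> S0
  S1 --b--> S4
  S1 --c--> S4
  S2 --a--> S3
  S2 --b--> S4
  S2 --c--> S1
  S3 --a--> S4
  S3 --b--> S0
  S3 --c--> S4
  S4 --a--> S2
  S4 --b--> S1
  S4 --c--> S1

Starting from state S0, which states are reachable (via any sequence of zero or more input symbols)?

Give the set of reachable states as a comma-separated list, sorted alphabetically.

Answer: S0, S1, S2, S3, S4

Derivation:
BFS from S0:
  visit S0: S0--a-->S0 (seen), S0--b-->S0 (seen), S0--c-->S2 (new)
  visit S2: S2--a-->S3 (new), S2--b-->S4 (new), S2--c-->S1 (new)
  visit S3: S3--a-->S4 (seen), S3--b-->S0 (seen), S3--c-->S4 (seen)
  visit S4: S4--a-->S2 (seen), S4--b-->S1 (seen), S4--c-->S1 (seen)
  visit S1: S1--a-->S0 (seen), S1--b-->S4 (seen), S1--c-->S4 (seen)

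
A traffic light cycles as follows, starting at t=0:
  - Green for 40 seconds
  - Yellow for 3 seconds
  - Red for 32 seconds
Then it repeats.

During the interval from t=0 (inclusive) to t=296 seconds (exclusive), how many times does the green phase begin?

Answer: 4

Derivation:
Cycle = 40+3+32 = 75s
green phase starts at t = k*75 + 0 for k=0,1,2,...
Need k*75+0 < 296 → k < 3.947
k ∈ {0, ..., 3} → 4 starts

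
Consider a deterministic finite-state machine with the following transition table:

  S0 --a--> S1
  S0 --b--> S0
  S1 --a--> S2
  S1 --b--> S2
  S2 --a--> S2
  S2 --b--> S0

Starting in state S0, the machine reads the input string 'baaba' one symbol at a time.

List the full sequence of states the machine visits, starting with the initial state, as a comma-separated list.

Start: S0
  read 'b': S0 --b--> S0
  read 'a': S0 --a--> S1
  read 'a': S1 --a--> S2
  read 'b': S2 --b--> S0
  read 'a': S0 --a--> S1

Answer: S0, S0, S1, S2, S0, S1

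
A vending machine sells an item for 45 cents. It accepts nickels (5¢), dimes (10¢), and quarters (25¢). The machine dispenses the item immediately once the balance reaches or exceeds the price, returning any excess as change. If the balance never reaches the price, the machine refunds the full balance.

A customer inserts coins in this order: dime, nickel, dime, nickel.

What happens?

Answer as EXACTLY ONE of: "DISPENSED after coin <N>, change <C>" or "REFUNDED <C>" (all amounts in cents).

Price: 45¢
Coin 1 (dime, 10¢): balance = 10¢
Coin 2 (nickel, 5¢): balance = 15¢
Coin 3 (dime, 10¢): balance = 25¢
Coin 4 (nickel, 5¢): balance = 30¢
All coins inserted, balance 30¢ < price 45¢ → REFUND 30¢

Answer: REFUNDED 30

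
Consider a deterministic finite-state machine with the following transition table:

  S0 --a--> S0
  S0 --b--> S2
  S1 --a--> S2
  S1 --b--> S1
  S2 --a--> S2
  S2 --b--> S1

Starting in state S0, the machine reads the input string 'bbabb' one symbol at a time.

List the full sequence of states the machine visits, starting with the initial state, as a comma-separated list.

Answer: S0, S2, S1, S2, S1, S1

Derivation:
Start: S0
  read 'b': S0 --b--> S2
  read 'b': S2 --b--> S1
  read 'a': S1 --a--> S2
  read 'b': S2 --b--> S1
  read 'b': S1 --b--> S1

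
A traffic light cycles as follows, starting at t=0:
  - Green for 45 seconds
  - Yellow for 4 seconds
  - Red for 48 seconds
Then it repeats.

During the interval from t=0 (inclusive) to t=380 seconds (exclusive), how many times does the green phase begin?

Answer: 4

Derivation:
Cycle = 45+4+48 = 97s
green phase starts at t = k*97 + 0 for k=0,1,2,...
Need k*97+0 < 380 → k < 3.918
k ∈ {0, ..., 3} → 4 starts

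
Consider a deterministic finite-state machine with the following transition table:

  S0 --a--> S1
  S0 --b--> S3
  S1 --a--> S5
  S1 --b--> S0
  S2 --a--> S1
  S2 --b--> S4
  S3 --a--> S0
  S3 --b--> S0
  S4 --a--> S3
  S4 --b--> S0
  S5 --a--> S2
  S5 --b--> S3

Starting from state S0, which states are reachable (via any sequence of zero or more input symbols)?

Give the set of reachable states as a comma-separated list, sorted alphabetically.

BFS from S0:
  visit S0: S0--a-->S1 (new), S0--b-->S3 (new)
  visit S1: S1--a-->S5 (new), S1--b-->S0 (seen)
  visit S3: S3--a-->S0 (seen), S3--b-->S0 (seen)
  visit S5: S5--a-->S2 (new), S5--b-->S3 (seen)
  visit S2: S2--a-->S1 (seen), S2--b-->S4 (new)
  visit S4: S4--a-->S3 (seen), S4--b-->S0 (seen)

Answer: S0, S1, S2, S3, S4, S5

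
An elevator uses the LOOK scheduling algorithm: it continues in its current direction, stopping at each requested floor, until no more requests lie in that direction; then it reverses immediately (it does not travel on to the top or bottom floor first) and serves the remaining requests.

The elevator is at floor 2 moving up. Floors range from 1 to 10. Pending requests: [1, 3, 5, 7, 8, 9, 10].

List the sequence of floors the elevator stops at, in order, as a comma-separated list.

Answer: 3, 5, 7, 8, 9, 10, 1

Derivation:
Current: 2, moving UP
Serve above first (ascending): [3, 5, 7, 8, 9, 10]
Then reverse, serve below (descending): [1]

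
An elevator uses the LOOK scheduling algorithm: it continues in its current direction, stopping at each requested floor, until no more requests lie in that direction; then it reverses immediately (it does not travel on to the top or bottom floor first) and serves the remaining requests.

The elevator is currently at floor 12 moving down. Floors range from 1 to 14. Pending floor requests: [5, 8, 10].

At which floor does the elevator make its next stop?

Answer: 10

Derivation:
Current floor: 12, direction: down
Requests above: []
Requests below: [5, 8, 10]
Moving down and requests lie below → nearest below is max([5, 8, 10]) = 10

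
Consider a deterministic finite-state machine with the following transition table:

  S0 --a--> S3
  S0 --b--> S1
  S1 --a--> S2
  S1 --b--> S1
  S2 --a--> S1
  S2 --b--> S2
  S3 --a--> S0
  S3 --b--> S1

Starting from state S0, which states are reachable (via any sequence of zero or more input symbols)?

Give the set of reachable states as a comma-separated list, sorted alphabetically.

BFS from S0:
  visit S0: S0--a-->S3 (new), S0--b-->S1 (new)
  visit S3: S3--a-->S0 (seen), S3--b-->S1 (seen)
  visit S1: S1--a-->S2 (new), S1--b-->S1 (seen)
  visit S2: S2--a-->S1 (seen), S2--b-->S2 (seen)

Answer: S0, S1, S2, S3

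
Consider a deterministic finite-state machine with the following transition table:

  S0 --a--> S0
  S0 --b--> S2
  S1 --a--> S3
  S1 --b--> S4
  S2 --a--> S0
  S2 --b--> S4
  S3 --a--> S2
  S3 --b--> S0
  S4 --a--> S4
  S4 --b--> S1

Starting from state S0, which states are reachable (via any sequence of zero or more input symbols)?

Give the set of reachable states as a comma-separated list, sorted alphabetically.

BFS from S0:
  visit S0: S0--a-->S0 (seen), S0--b-->S2 (new)
  visit S2: S2--a-->S0 (seen), S2--b-->S4 (new)
  visit S4: S4--a-->S4 (seen), S4--b-->S1 (new)
  visit S1: S1--a-->S3 (new), S1--b-->S4 (seen)
  visit S3: S3--a-->S2 (seen), S3--b-->S0 (seen)

Answer: S0, S1, S2, S3, S4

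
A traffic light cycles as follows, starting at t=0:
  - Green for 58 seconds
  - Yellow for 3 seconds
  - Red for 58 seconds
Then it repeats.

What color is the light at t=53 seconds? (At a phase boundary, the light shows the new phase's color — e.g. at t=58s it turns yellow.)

Cycle length = 58 + 3 + 58 = 119s
t = 53, phase_t = 53 mod 119 = 53
53 < 58 (green end) → GREEN

Answer: green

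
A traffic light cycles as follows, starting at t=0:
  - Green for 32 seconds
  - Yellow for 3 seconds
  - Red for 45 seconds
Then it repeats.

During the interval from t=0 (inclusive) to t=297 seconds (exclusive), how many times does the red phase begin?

Answer: 4

Derivation:
Cycle = 32+3+45 = 80s
red phase starts at t = k*80 + 35 for k=0,1,2,...
Need k*80+35 < 297 → k < 3.275
k ∈ {0, ..., 3} → 4 starts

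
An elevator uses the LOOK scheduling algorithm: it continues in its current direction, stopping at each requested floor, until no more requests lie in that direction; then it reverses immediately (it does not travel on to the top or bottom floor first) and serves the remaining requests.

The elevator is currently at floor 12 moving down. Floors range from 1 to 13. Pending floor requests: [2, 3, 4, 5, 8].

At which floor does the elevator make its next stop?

Answer: 8

Derivation:
Current floor: 12, direction: down
Requests above: []
Requests below: [2, 3, 4, 5, 8]
Moving down and requests lie below → nearest below is max([2, 3, 4, 5, 8]) = 8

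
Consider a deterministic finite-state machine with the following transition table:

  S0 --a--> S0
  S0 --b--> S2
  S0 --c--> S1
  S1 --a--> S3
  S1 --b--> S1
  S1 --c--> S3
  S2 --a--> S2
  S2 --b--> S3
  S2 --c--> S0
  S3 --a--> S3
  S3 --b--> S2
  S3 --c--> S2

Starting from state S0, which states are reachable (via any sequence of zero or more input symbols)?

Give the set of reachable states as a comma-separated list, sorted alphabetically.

BFS from S0:
  visit S0: S0--a-->S0 (seen), S0--b-->S2 (new), S0--c-->S1 (new)
  visit S2: S2--a-->S2 (seen), S2--b-->S3 (new), S2--c-->S0 (seen)
  visit S1: S1--a-->S3 (seen), S1--b-->S1 (seen), S1--c-->S3 (seen)
  visit S3: S3--a-->S3 (seen), S3--b-->S2 (seen), S3--c-->S2 (seen)

Answer: S0, S1, S2, S3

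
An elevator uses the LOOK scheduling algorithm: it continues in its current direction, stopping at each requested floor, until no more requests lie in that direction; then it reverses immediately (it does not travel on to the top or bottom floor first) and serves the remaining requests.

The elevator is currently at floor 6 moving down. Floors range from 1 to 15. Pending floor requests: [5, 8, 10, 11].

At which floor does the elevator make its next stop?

Answer: 5

Derivation:
Current floor: 6, direction: down
Requests above: [8, 10, 11]
Requests below: [5]
Moving down and requests lie below → nearest below is max([5]) = 5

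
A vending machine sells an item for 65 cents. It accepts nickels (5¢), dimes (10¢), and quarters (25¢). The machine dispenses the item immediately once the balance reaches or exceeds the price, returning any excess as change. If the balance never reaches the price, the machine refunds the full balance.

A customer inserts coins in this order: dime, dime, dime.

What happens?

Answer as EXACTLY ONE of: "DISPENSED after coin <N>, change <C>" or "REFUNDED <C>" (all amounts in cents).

Answer: REFUNDED 30

Derivation:
Price: 65¢
Coin 1 (dime, 10¢): balance = 10¢
Coin 2 (dime, 10¢): balance = 20¢
Coin 3 (dime, 10¢): balance = 30¢
All coins inserted, balance 30¢ < price 65¢ → REFUND 30¢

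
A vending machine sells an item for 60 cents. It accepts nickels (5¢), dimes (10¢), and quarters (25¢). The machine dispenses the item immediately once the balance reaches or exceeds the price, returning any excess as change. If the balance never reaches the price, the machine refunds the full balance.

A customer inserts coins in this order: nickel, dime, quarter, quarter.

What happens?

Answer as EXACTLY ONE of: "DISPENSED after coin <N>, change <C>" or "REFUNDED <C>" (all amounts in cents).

Price: 60¢
Coin 1 (nickel, 5¢): balance = 5¢
Coin 2 (dime, 10¢): balance = 15¢
Coin 3 (quarter, 25¢): balance = 40¢
Coin 4 (quarter, 25¢): balance = 65¢
  → balance >= price → DISPENSE, change = 65 - 60 = 5¢

Answer: DISPENSED after coin 4, change 5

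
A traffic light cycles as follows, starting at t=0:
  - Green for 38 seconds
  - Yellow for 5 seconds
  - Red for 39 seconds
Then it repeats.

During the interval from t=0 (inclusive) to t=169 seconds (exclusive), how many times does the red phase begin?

Cycle = 38+5+39 = 82s
red phase starts at t = k*82 + 43 for k=0,1,2,...
Need k*82+43 < 169 → k < 1.537
k ∈ {0, ..., 1} → 2 starts

Answer: 2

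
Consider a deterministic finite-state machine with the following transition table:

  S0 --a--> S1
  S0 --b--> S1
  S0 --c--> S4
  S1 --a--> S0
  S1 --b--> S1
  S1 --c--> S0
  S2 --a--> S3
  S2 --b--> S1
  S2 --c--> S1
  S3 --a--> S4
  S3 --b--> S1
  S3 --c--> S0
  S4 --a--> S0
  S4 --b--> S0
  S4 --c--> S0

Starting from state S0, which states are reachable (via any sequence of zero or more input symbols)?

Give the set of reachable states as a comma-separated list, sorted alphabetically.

BFS from S0:
  visit S0: S0--a-->S1 (new), S0--b-->S1 (seen), S0--c-->S4 (new)
  visit S1: S1--a-->S0 (seen), S1--b-->S1 (seen), S1--c-->S0 (seen)
  visit S4: S4--a-->S0 (seen), S4--b-->S0 (seen), S4--c-->S0 (seen)

Answer: S0, S1, S4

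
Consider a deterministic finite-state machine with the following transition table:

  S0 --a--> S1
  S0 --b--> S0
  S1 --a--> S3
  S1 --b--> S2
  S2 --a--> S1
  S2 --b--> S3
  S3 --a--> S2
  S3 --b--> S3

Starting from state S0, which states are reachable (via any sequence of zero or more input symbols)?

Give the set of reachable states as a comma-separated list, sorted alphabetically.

BFS from S0:
  visit S0: S0--a-->S1 (new), S0--b-->S0 (seen)
  visit S1: S1--a-->S3 (new), S1--b-->S2 (new)
  visit S3: S3--a-->S2 (seen), S3--b-->S3 (seen)
  visit S2: S2--a-->S1 (seen), S2--b-->S3 (seen)

Answer: S0, S1, S2, S3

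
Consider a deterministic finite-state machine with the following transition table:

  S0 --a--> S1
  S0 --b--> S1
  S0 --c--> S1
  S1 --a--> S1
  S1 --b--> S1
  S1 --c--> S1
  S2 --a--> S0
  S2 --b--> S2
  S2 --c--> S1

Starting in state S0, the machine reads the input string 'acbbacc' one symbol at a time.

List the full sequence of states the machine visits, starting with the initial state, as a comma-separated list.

Answer: S0, S1, S1, S1, S1, S1, S1, S1

Derivation:
Start: S0
  read 'a': S0 --a--> S1
  read 'c': S1 --c--> S1
  read 'b': S1 --b--> S1
  read 'b': S1 --b--> S1
  read 'a': S1 --a--> S1
  read 'c': S1 --c--> S1
  read 'c': S1 --c--> S1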